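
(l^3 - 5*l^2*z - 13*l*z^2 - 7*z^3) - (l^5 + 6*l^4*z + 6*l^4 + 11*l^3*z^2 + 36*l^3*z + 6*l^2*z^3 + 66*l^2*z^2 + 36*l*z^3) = -l^5 - 6*l^4*z - 6*l^4 - 11*l^3*z^2 - 36*l^3*z + l^3 - 6*l^2*z^3 - 66*l^2*z^2 - 5*l^2*z - 36*l*z^3 - 13*l*z^2 - 7*z^3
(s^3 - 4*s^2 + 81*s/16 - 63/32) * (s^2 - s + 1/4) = s^5 - 5*s^4 + 149*s^3/16 - 257*s^2/32 + 207*s/64 - 63/128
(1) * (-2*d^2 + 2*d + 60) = -2*d^2 + 2*d + 60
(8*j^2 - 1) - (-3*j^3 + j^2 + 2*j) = 3*j^3 + 7*j^2 - 2*j - 1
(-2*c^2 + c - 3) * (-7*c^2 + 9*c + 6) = 14*c^4 - 25*c^3 + 18*c^2 - 21*c - 18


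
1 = 1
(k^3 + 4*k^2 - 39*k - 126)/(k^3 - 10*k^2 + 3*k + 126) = (k + 7)/(k - 7)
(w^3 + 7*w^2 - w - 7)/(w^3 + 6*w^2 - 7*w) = (w + 1)/w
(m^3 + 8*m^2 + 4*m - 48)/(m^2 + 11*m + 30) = (m^2 + 2*m - 8)/(m + 5)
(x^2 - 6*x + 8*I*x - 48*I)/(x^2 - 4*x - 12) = (x + 8*I)/(x + 2)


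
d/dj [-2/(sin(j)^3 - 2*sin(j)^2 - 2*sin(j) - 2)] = 2*(3*sin(j)^2 - 4*sin(j) - 2)*cos(j)/(sin(j)^3 - 2*sin(j)^2 - 2*sin(j) - 2)^2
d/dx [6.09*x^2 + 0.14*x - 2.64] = 12.18*x + 0.14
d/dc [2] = 0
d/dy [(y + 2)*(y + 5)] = 2*y + 7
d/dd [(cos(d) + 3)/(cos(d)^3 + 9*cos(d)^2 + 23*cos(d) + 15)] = 2*(cos(d) + 3)*sin(d)/((cos(d) + 1)^2*(cos(d) + 5)^2)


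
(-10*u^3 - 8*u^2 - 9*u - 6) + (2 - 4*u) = -10*u^3 - 8*u^2 - 13*u - 4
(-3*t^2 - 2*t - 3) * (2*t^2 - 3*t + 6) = -6*t^4 + 5*t^3 - 18*t^2 - 3*t - 18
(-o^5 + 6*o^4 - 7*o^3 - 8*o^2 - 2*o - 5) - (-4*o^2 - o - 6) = -o^5 + 6*o^4 - 7*o^3 - 4*o^2 - o + 1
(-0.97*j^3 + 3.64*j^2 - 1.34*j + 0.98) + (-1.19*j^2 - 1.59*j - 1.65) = -0.97*j^3 + 2.45*j^2 - 2.93*j - 0.67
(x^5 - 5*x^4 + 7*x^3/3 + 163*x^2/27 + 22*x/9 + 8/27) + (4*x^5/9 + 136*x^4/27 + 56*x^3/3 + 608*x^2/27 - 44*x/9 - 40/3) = 13*x^5/9 + x^4/27 + 21*x^3 + 257*x^2/9 - 22*x/9 - 352/27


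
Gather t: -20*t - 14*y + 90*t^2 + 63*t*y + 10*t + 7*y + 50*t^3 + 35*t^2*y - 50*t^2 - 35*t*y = 50*t^3 + t^2*(35*y + 40) + t*(28*y - 10) - 7*y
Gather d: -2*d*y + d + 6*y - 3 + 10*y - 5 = d*(1 - 2*y) + 16*y - 8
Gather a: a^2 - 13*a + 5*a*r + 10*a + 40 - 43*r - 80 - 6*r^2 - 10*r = a^2 + a*(5*r - 3) - 6*r^2 - 53*r - 40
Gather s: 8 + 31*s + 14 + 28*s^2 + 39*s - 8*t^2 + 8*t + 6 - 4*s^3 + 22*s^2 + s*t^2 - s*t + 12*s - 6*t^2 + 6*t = -4*s^3 + 50*s^2 + s*(t^2 - t + 82) - 14*t^2 + 14*t + 28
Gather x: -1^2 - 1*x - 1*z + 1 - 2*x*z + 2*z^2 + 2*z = x*(-2*z - 1) + 2*z^2 + z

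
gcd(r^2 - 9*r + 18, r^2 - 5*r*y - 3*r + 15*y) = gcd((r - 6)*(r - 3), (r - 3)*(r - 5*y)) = r - 3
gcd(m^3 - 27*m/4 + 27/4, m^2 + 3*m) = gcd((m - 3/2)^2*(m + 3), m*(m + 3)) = m + 3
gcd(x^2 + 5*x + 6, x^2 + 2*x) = x + 2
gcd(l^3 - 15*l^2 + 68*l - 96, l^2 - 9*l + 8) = l - 8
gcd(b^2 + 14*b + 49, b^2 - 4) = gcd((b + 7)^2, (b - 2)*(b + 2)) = 1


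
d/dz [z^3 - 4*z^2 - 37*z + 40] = 3*z^2 - 8*z - 37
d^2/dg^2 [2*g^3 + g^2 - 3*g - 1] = 12*g + 2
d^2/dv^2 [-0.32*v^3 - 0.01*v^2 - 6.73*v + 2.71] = -1.92*v - 0.02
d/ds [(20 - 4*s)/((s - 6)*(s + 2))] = 4*(s^2 - 10*s + 32)/(s^4 - 8*s^3 - 8*s^2 + 96*s + 144)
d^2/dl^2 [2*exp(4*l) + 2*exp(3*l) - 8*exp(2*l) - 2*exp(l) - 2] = (32*exp(3*l) + 18*exp(2*l) - 32*exp(l) - 2)*exp(l)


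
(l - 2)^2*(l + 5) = l^3 + l^2 - 16*l + 20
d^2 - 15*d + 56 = (d - 8)*(d - 7)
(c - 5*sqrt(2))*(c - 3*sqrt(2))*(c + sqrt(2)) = c^3 - 7*sqrt(2)*c^2 + 14*c + 30*sqrt(2)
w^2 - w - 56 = (w - 8)*(w + 7)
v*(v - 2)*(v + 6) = v^3 + 4*v^2 - 12*v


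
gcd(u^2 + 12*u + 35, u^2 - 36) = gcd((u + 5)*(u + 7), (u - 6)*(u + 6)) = 1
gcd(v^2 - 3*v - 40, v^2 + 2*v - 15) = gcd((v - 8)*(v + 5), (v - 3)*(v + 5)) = v + 5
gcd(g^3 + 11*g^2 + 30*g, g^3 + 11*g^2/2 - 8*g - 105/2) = g + 5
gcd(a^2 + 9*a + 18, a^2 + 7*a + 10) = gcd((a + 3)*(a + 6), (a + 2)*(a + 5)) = 1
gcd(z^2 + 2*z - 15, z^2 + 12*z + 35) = z + 5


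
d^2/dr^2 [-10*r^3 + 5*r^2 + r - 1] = 10 - 60*r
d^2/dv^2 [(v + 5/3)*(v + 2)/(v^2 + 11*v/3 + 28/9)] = 108*(9*v^2 + 33*v + 31)/(729*v^6 + 8019*v^5 + 36207*v^4 + 85833*v^3 + 112644*v^2 + 77616*v + 21952)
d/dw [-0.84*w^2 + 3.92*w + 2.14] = 3.92 - 1.68*w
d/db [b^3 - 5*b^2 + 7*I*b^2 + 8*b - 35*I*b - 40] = 3*b^2 + b*(-10 + 14*I) + 8 - 35*I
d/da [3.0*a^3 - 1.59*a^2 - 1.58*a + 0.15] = 9.0*a^2 - 3.18*a - 1.58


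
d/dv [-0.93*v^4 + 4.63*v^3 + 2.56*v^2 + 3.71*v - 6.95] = -3.72*v^3 + 13.89*v^2 + 5.12*v + 3.71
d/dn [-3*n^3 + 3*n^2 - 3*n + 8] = -9*n^2 + 6*n - 3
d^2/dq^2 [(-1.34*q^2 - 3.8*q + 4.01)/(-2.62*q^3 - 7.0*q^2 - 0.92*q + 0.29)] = (18.396592*q^6 + 156.50832*q^5 + 68.4574559999999*q^4 - 825.618792*q^3 - 1185.966144*q^2 - 126.943188*q - 20.81566)/(17.984728*q^9 + 144.1524*q^8 + 404.085744*q^7 + 438.264772*q^6 + 109.981104*q^5 - 29.049696*q^4 - 9.765886*q^3 + 1.029732*q^2 + 0.232116*q - 0.024389)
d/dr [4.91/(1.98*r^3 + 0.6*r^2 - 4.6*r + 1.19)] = (-29.1654*r^2 - 5.892*r + 22.586)/(1.98*r^3 + 0.6*r^2 - 4.6*r + 1.19)^2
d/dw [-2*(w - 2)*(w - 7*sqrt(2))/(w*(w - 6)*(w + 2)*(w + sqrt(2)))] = 4*(w^5 - 10*sqrt(2)*w^4 - 5*w^4 - 6*w^3 + 54*sqrt(2)*w^3 - 32*sqrt(2)*w^2 + 82*w^2 - 168*sqrt(2)*w - 112*w - 168)/(w^2*(w^6 - 8*w^5 + 2*sqrt(2)*w^5 - 16*sqrt(2)*w^4 - 6*w^4 - 16*sqrt(2)*w^3 + 80*w^3 + 128*w^2 + 192*sqrt(2)*w^2 + 192*w + 288*sqrt(2)*w + 288))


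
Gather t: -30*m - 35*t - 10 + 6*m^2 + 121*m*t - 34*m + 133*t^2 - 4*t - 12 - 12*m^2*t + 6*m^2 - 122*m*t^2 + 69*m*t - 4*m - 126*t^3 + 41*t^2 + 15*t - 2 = 12*m^2 - 68*m - 126*t^3 + t^2*(174 - 122*m) + t*(-12*m^2 + 190*m - 24) - 24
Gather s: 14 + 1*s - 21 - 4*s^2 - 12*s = -4*s^2 - 11*s - 7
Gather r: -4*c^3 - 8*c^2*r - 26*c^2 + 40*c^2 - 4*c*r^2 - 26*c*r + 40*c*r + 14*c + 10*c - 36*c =-4*c^3 + 14*c^2 - 4*c*r^2 - 12*c + r*(-8*c^2 + 14*c)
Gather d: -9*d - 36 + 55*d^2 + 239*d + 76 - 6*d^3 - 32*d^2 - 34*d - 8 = -6*d^3 + 23*d^2 + 196*d + 32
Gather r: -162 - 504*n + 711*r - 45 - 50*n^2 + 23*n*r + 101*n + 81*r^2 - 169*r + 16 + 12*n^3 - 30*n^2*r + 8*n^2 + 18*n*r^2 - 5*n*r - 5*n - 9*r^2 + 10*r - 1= 12*n^3 - 42*n^2 - 408*n + r^2*(18*n + 72) + r*(-30*n^2 + 18*n + 552) - 192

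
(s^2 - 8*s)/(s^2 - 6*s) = (s - 8)/(s - 6)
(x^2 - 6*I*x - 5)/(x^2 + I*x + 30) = (x - I)/(x + 6*I)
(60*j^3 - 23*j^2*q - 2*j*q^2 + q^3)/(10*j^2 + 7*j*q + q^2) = (12*j^2 - 7*j*q + q^2)/(2*j + q)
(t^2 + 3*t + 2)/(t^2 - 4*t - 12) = (t + 1)/(t - 6)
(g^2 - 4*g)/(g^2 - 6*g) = (g - 4)/(g - 6)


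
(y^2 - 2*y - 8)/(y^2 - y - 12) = (y + 2)/(y + 3)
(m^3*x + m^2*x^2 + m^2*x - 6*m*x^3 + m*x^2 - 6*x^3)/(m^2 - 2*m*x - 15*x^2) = x*(-m^2 + 2*m*x - m + 2*x)/(-m + 5*x)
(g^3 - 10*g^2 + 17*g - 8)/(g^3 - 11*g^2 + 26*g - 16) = (g - 1)/(g - 2)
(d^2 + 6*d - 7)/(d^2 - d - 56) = (d - 1)/(d - 8)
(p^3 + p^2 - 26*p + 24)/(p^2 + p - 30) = (p^2 - 5*p + 4)/(p - 5)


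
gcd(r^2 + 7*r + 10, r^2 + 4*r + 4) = r + 2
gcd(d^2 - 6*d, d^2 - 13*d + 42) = d - 6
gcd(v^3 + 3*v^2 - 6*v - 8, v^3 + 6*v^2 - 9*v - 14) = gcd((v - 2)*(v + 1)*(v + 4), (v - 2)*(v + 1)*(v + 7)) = v^2 - v - 2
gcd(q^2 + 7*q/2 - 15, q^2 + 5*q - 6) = q + 6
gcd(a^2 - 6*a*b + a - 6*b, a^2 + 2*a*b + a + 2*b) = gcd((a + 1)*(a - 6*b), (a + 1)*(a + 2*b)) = a + 1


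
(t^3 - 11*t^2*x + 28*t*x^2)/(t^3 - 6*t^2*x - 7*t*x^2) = (t - 4*x)/(t + x)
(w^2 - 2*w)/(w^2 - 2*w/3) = 3*(w - 2)/(3*w - 2)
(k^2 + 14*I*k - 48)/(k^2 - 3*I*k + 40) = (k^2 + 14*I*k - 48)/(k^2 - 3*I*k + 40)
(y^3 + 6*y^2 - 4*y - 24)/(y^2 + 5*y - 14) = (y^2 + 8*y + 12)/(y + 7)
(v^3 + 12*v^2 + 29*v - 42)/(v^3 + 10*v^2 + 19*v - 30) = (v + 7)/(v + 5)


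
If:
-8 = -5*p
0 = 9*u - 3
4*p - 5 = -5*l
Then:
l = -7/25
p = 8/5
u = 1/3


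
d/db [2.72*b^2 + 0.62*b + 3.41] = 5.44*b + 0.62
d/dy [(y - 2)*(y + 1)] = 2*y - 1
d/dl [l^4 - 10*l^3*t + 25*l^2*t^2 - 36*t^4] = 2*l*(2*l^2 - 15*l*t + 25*t^2)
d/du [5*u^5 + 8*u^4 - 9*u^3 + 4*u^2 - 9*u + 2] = 25*u^4 + 32*u^3 - 27*u^2 + 8*u - 9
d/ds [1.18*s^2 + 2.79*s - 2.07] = 2.36*s + 2.79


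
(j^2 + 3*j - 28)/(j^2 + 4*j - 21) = (j - 4)/(j - 3)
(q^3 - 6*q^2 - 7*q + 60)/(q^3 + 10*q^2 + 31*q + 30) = (q^2 - 9*q + 20)/(q^2 + 7*q + 10)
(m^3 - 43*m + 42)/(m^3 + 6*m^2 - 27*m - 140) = (m^2 - 7*m + 6)/(m^2 - m - 20)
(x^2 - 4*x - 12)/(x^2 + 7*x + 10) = (x - 6)/(x + 5)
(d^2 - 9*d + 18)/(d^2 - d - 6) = (d - 6)/(d + 2)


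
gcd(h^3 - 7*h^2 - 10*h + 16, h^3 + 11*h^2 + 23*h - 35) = h - 1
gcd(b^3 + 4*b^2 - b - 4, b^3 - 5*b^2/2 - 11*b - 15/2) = b + 1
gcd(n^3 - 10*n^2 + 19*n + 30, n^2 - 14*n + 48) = n - 6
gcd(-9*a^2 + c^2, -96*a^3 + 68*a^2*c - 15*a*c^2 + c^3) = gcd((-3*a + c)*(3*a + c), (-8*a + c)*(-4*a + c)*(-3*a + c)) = 3*a - c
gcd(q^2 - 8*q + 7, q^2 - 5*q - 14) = q - 7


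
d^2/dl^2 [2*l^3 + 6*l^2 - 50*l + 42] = 12*l + 12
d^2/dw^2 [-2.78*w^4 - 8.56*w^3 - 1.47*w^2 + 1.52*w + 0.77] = -33.36*w^2 - 51.36*w - 2.94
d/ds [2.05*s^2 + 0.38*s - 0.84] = 4.1*s + 0.38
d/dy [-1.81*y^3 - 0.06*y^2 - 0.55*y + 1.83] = -5.43*y^2 - 0.12*y - 0.55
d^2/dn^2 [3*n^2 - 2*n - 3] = 6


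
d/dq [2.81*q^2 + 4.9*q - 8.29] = 5.62*q + 4.9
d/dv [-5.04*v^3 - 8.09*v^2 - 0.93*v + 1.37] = -15.12*v^2 - 16.18*v - 0.93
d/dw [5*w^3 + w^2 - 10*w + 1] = 15*w^2 + 2*w - 10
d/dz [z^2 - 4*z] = 2*z - 4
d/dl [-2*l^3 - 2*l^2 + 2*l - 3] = -6*l^2 - 4*l + 2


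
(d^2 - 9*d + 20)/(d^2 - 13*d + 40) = (d - 4)/(d - 8)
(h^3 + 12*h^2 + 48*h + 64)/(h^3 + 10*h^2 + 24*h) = (h^2 + 8*h + 16)/(h*(h + 6))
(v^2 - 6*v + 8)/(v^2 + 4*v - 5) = (v^2 - 6*v + 8)/(v^2 + 4*v - 5)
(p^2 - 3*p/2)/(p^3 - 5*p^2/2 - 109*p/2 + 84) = p/(p^2 - p - 56)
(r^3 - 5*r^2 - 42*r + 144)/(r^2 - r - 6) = (r^2 - 2*r - 48)/(r + 2)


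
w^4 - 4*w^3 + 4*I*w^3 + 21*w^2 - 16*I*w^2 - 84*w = w*(w - 4)*(w - 3*I)*(w + 7*I)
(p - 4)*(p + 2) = p^2 - 2*p - 8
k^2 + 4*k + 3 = (k + 1)*(k + 3)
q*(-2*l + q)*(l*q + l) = -2*l^2*q^2 - 2*l^2*q + l*q^3 + l*q^2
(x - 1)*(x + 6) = x^2 + 5*x - 6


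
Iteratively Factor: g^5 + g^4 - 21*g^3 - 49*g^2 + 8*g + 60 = (g - 1)*(g^4 + 2*g^3 - 19*g^2 - 68*g - 60) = (g - 1)*(g + 3)*(g^3 - g^2 - 16*g - 20) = (g - 1)*(g + 2)*(g + 3)*(g^2 - 3*g - 10) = (g - 5)*(g - 1)*(g + 2)*(g + 3)*(g + 2)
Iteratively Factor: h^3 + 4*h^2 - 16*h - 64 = (h + 4)*(h^2 - 16) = (h - 4)*(h + 4)*(h + 4)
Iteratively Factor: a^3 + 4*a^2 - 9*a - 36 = (a + 3)*(a^2 + a - 12) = (a - 3)*(a + 3)*(a + 4)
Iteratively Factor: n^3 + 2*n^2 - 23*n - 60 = (n + 3)*(n^2 - n - 20) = (n - 5)*(n + 3)*(n + 4)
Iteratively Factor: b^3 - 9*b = (b - 3)*(b^2 + 3*b) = (b - 3)*(b + 3)*(b)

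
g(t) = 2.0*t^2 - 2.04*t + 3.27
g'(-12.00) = -50.04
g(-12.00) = 315.75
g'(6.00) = 21.96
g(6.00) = 63.03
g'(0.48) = -0.12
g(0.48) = 2.75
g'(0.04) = -1.88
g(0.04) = 3.19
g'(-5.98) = -25.96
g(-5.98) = 86.99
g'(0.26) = -1.00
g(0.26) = 2.87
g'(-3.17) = -14.72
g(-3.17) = 29.83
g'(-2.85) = -13.44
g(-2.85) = 25.33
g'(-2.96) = -13.88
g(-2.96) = 26.83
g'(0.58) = 0.28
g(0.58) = 2.76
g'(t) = 4.0*t - 2.04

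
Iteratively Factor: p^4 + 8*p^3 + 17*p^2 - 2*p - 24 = (p + 3)*(p^3 + 5*p^2 + 2*p - 8) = (p + 3)*(p + 4)*(p^2 + p - 2) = (p - 1)*(p + 3)*(p + 4)*(p + 2)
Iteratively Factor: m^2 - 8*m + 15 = (m - 5)*(m - 3)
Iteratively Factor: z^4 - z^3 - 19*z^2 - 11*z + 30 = (z + 3)*(z^3 - 4*z^2 - 7*z + 10) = (z - 1)*(z + 3)*(z^2 - 3*z - 10) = (z - 1)*(z + 2)*(z + 3)*(z - 5)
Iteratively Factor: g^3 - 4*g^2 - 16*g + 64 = (g - 4)*(g^2 - 16) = (g - 4)*(g + 4)*(g - 4)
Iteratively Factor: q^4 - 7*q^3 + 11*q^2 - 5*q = (q - 5)*(q^3 - 2*q^2 + q) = (q - 5)*(q - 1)*(q^2 - q) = q*(q - 5)*(q - 1)*(q - 1)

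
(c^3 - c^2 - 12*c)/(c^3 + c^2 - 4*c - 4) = c*(c^2 - c - 12)/(c^3 + c^2 - 4*c - 4)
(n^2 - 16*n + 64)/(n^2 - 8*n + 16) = (n^2 - 16*n + 64)/(n^2 - 8*n + 16)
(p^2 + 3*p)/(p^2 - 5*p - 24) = p/(p - 8)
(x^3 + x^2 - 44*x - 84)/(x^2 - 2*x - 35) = (x^2 + 8*x + 12)/(x + 5)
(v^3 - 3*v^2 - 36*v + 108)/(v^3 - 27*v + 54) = (v - 6)/(v - 3)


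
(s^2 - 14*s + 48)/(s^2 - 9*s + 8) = (s - 6)/(s - 1)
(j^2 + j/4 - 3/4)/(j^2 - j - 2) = (j - 3/4)/(j - 2)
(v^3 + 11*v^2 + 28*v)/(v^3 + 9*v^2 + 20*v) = (v + 7)/(v + 5)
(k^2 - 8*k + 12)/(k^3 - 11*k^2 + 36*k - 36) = 1/(k - 3)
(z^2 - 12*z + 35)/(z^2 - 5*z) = (z - 7)/z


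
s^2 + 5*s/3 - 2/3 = (s - 1/3)*(s + 2)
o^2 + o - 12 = (o - 3)*(o + 4)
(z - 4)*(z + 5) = z^2 + z - 20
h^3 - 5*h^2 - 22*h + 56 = (h - 7)*(h - 2)*(h + 4)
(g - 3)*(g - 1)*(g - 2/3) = g^3 - 14*g^2/3 + 17*g/3 - 2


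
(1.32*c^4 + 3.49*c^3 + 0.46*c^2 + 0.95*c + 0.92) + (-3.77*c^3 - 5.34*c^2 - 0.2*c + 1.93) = 1.32*c^4 - 0.28*c^3 - 4.88*c^2 + 0.75*c + 2.85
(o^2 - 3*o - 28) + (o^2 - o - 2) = 2*o^2 - 4*o - 30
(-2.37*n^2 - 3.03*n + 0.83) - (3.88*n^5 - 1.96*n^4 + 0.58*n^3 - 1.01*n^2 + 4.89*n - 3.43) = -3.88*n^5 + 1.96*n^4 - 0.58*n^3 - 1.36*n^2 - 7.92*n + 4.26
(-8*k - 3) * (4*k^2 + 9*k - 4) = -32*k^3 - 84*k^2 + 5*k + 12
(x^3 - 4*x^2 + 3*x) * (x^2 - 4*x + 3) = x^5 - 8*x^4 + 22*x^3 - 24*x^2 + 9*x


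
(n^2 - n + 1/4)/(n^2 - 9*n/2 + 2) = (n - 1/2)/(n - 4)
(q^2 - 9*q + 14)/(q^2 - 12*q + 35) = (q - 2)/(q - 5)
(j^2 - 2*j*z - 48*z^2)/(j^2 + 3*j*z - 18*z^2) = (-j + 8*z)/(-j + 3*z)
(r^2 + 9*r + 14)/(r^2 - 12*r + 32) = (r^2 + 9*r + 14)/(r^2 - 12*r + 32)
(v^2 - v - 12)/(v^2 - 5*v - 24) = (v - 4)/(v - 8)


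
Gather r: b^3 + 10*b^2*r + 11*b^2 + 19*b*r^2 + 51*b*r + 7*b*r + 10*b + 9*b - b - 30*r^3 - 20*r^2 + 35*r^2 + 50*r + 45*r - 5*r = b^3 + 11*b^2 + 18*b - 30*r^3 + r^2*(19*b + 15) + r*(10*b^2 + 58*b + 90)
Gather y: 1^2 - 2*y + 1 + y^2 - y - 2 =y^2 - 3*y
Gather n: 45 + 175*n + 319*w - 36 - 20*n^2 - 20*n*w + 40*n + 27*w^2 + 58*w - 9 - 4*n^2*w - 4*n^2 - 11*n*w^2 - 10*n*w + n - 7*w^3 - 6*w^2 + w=n^2*(-4*w - 24) + n*(-11*w^2 - 30*w + 216) - 7*w^3 + 21*w^2 + 378*w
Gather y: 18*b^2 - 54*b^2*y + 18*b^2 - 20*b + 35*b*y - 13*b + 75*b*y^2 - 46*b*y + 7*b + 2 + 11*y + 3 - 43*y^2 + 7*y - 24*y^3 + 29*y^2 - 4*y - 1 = 36*b^2 - 26*b - 24*y^3 + y^2*(75*b - 14) + y*(-54*b^2 - 11*b + 14) + 4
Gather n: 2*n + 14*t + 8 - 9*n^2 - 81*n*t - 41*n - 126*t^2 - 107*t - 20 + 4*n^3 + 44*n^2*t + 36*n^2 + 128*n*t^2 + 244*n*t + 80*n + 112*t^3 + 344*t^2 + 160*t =4*n^3 + n^2*(44*t + 27) + n*(128*t^2 + 163*t + 41) + 112*t^3 + 218*t^2 + 67*t - 12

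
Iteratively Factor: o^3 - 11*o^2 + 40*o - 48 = (o - 4)*(o^2 - 7*o + 12) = (o - 4)^2*(o - 3)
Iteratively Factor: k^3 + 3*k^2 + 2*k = (k + 1)*(k^2 + 2*k) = (k + 1)*(k + 2)*(k)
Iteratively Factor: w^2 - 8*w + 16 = (w - 4)*(w - 4)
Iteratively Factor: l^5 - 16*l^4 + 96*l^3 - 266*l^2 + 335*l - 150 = (l - 2)*(l^4 - 14*l^3 + 68*l^2 - 130*l + 75) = (l - 5)*(l - 2)*(l^3 - 9*l^2 + 23*l - 15) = (l - 5)*(l - 2)*(l - 1)*(l^2 - 8*l + 15) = (l - 5)*(l - 3)*(l - 2)*(l - 1)*(l - 5)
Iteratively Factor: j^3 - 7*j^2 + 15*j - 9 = (j - 3)*(j^2 - 4*j + 3) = (j - 3)^2*(j - 1)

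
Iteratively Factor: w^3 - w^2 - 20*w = (w)*(w^2 - w - 20) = w*(w - 5)*(w + 4)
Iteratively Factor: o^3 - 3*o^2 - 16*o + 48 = (o - 3)*(o^2 - 16) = (o - 3)*(o + 4)*(o - 4)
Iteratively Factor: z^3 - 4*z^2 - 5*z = (z - 5)*(z^2 + z) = (z - 5)*(z + 1)*(z)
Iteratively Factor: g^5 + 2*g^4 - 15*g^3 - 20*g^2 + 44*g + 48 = (g + 1)*(g^4 + g^3 - 16*g^2 - 4*g + 48) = (g + 1)*(g + 2)*(g^3 - g^2 - 14*g + 24) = (g - 2)*(g + 1)*(g + 2)*(g^2 + g - 12) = (g - 3)*(g - 2)*(g + 1)*(g + 2)*(g + 4)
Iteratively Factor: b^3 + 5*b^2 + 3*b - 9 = (b - 1)*(b^2 + 6*b + 9) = (b - 1)*(b + 3)*(b + 3)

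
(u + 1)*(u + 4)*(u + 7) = u^3 + 12*u^2 + 39*u + 28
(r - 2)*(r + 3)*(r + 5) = r^3 + 6*r^2 - r - 30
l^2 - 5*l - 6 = (l - 6)*(l + 1)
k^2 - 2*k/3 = k*(k - 2/3)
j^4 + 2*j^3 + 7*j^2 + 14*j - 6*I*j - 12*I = (j + 2)*(j - 2*I)*(j - I)*(j + 3*I)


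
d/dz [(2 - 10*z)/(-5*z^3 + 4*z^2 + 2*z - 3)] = 2*(-50*z^3 + 35*z^2 - 8*z + 13)/(25*z^6 - 40*z^5 - 4*z^4 + 46*z^3 - 20*z^2 - 12*z + 9)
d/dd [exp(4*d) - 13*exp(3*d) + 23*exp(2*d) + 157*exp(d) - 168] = (4*exp(3*d) - 39*exp(2*d) + 46*exp(d) + 157)*exp(d)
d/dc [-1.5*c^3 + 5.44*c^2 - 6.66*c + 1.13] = -4.5*c^2 + 10.88*c - 6.66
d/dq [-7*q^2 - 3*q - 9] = -14*q - 3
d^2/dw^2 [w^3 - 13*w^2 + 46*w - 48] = 6*w - 26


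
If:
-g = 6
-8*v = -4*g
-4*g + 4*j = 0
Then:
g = -6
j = -6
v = -3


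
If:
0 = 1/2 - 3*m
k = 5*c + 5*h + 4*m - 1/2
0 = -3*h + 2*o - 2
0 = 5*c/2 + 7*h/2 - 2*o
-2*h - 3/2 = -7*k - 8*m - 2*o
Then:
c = 147/145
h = -31/29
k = -19/174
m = 1/6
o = -35/58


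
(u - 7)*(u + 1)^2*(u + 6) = u^4 + u^3 - 43*u^2 - 85*u - 42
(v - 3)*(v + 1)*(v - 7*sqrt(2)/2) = v^3 - 7*sqrt(2)*v^2/2 - 2*v^2 - 3*v + 7*sqrt(2)*v + 21*sqrt(2)/2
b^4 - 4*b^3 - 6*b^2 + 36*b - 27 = (b - 3)^2*(b - 1)*(b + 3)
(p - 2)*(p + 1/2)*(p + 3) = p^3 + 3*p^2/2 - 11*p/2 - 3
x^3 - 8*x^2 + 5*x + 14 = (x - 7)*(x - 2)*(x + 1)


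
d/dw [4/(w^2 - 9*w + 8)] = 4*(9 - 2*w)/(w^2 - 9*w + 8)^2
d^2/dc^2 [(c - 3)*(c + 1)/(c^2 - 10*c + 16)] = 2*(8*c^3 - 57*c^2 + 186*c - 316)/(c^6 - 30*c^5 + 348*c^4 - 1960*c^3 + 5568*c^2 - 7680*c + 4096)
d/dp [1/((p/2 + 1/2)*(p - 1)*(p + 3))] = 2*(-3*p^2 - 6*p + 1)/(p^6 + 6*p^5 + 7*p^4 - 12*p^3 - 17*p^2 + 6*p + 9)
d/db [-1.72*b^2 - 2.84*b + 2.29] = -3.44*b - 2.84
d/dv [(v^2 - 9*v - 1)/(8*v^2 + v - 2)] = (73*v^2 + 12*v + 19)/(64*v^4 + 16*v^3 - 31*v^2 - 4*v + 4)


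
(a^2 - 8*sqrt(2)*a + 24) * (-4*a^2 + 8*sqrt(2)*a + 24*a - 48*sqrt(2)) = -4*a^4 + 24*a^3 + 40*sqrt(2)*a^3 - 240*sqrt(2)*a^2 - 224*a^2 + 192*sqrt(2)*a + 1344*a - 1152*sqrt(2)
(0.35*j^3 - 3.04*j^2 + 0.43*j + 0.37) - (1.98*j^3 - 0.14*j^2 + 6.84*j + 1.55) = -1.63*j^3 - 2.9*j^2 - 6.41*j - 1.18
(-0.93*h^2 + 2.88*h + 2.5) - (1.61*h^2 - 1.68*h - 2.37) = -2.54*h^2 + 4.56*h + 4.87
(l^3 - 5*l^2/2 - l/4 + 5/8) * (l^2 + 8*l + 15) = l^5 + 11*l^4/2 - 21*l^3/4 - 311*l^2/8 + 5*l/4 + 75/8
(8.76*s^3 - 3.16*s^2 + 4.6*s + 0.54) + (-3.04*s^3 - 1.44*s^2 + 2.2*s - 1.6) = 5.72*s^3 - 4.6*s^2 + 6.8*s - 1.06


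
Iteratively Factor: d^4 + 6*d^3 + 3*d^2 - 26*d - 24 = (d + 4)*(d^3 + 2*d^2 - 5*d - 6) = (d - 2)*(d + 4)*(d^2 + 4*d + 3) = (d - 2)*(d + 3)*(d + 4)*(d + 1)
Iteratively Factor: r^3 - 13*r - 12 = (r - 4)*(r^2 + 4*r + 3) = (r - 4)*(r + 1)*(r + 3)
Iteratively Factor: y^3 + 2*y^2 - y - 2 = (y - 1)*(y^2 + 3*y + 2) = (y - 1)*(y + 1)*(y + 2)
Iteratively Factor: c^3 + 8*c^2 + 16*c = (c + 4)*(c^2 + 4*c) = c*(c + 4)*(c + 4)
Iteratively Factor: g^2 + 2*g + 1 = (g + 1)*(g + 1)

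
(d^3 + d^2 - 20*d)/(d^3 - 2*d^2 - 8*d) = (d + 5)/(d + 2)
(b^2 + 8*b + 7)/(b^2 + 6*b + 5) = (b + 7)/(b + 5)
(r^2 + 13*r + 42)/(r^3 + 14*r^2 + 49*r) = (r + 6)/(r*(r + 7))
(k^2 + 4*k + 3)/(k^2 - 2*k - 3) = (k + 3)/(k - 3)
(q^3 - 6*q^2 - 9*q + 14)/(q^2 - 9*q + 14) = (q^2 + q - 2)/(q - 2)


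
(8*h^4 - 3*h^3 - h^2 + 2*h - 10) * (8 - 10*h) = -80*h^5 + 94*h^4 - 14*h^3 - 28*h^2 + 116*h - 80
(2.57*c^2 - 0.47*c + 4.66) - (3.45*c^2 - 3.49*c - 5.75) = -0.88*c^2 + 3.02*c + 10.41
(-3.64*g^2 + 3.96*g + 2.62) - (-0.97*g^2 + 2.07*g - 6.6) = -2.67*g^2 + 1.89*g + 9.22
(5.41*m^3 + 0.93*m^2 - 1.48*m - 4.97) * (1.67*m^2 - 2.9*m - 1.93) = 9.0347*m^5 - 14.1359*m^4 - 15.6099*m^3 - 5.8028*m^2 + 17.2694*m + 9.5921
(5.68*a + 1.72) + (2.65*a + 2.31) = 8.33*a + 4.03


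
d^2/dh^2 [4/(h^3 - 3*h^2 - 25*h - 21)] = 8*(3*(1 - h)*(-h^3 + 3*h^2 + 25*h + 21) - (-3*h^2 + 6*h + 25)^2)/(-h^3 + 3*h^2 + 25*h + 21)^3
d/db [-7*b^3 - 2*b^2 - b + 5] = -21*b^2 - 4*b - 1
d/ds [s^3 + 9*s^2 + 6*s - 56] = 3*s^2 + 18*s + 6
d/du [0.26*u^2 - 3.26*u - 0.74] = 0.52*u - 3.26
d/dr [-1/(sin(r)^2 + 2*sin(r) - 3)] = 2*(sin(r) + 1)*cos(r)/(sin(r)^2 + 2*sin(r) - 3)^2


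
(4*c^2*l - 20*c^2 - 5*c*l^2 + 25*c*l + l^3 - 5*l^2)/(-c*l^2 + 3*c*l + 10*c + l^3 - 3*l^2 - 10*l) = (-4*c + l)/(l + 2)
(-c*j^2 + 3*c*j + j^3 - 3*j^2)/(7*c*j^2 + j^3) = (-c*j + 3*c + j^2 - 3*j)/(j*(7*c + j))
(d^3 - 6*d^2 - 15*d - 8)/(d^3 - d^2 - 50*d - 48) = (d + 1)/(d + 6)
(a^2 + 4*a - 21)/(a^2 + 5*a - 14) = (a - 3)/(a - 2)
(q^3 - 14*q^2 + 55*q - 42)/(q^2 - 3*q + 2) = (q^2 - 13*q + 42)/(q - 2)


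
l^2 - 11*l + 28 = (l - 7)*(l - 4)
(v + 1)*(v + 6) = v^2 + 7*v + 6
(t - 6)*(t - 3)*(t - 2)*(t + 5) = t^4 - 6*t^3 - 19*t^2 + 144*t - 180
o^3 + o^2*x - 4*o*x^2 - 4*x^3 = (o - 2*x)*(o + x)*(o + 2*x)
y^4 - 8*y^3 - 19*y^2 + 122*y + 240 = (y - 8)*(y - 5)*(y + 2)*(y + 3)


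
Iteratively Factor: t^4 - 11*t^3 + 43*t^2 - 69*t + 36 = (t - 3)*(t^3 - 8*t^2 + 19*t - 12) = (t - 3)^2*(t^2 - 5*t + 4) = (t - 3)^2*(t - 1)*(t - 4)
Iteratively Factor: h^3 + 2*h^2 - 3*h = (h)*(h^2 + 2*h - 3) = h*(h + 3)*(h - 1)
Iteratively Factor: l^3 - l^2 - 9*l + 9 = (l + 3)*(l^2 - 4*l + 3) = (l - 3)*(l + 3)*(l - 1)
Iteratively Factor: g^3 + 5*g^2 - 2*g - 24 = (g + 3)*(g^2 + 2*g - 8) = (g - 2)*(g + 3)*(g + 4)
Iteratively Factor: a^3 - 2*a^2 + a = (a)*(a^2 - 2*a + 1) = a*(a - 1)*(a - 1)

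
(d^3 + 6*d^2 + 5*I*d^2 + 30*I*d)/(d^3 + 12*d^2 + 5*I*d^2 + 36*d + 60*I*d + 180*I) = d/(d + 6)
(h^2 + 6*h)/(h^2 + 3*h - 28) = h*(h + 6)/(h^2 + 3*h - 28)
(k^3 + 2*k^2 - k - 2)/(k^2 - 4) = (k^2 - 1)/(k - 2)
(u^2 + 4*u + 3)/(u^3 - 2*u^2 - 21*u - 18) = 1/(u - 6)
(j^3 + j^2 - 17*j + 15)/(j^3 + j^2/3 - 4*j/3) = 3*(j^2 + 2*j - 15)/(j*(3*j + 4))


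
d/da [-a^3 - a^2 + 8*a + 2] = -3*a^2 - 2*a + 8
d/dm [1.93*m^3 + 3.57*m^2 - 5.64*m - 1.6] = 5.79*m^2 + 7.14*m - 5.64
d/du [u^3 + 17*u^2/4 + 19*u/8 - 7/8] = 3*u^2 + 17*u/2 + 19/8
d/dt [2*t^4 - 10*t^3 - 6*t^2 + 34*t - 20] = 8*t^3 - 30*t^2 - 12*t + 34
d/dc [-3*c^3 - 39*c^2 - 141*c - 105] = -9*c^2 - 78*c - 141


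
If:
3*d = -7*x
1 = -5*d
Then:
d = -1/5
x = 3/35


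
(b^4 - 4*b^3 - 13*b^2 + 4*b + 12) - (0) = b^4 - 4*b^3 - 13*b^2 + 4*b + 12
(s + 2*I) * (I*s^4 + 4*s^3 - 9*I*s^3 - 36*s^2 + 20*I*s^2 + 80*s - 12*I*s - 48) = I*s^5 + 2*s^4 - 9*I*s^4 - 18*s^3 + 28*I*s^3 + 40*s^2 - 84*I*s^2 - 24*s + 160*I*s - 96*I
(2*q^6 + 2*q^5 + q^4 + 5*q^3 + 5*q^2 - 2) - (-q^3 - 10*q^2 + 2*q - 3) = 2*q^6 + 2*q^5 + q^4 + 6*q^3 + 15*q^2 - 2*q + 1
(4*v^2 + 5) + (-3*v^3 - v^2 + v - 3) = -3*v^3 + 3*v^2 + v + 2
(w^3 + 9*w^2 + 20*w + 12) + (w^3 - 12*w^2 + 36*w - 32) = 2*w^3 - 3*w^2 + 56*w - 20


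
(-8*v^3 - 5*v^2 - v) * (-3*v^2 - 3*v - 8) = 24*v^5 + 39*v^4 + 82*v^3 + 43*v^2 + 8*v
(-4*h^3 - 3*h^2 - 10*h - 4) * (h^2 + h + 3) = -4*h^5 - 7*h^4 - 25*h^3 - 23*h^2 - 34*h - 12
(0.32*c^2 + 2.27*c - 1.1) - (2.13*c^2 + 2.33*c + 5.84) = -1.81*c^2 - 0.0600000000000001*c - 6.94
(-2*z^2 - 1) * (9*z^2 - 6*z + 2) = -18*z^4 + 12*z^3 - 13*z^2 + 6*z - 2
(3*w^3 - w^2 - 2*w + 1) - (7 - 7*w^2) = 3*w^3 + 6*w^2 - 2*w - 6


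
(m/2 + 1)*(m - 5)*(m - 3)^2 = m^4/2 - 9*m^3/2 + 17*m^2/2 + 33*m/2 - 45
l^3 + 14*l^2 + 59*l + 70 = (l + 2)*(l + 5)*(l + 7)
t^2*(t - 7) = t^3 - 7*t^2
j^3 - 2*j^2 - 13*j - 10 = (j - 5)*(j + 1)*(j + 2)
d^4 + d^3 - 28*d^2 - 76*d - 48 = (d - 6)*(d + 1)*(d + 2)*(d + 4)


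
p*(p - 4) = p^2 - 4*p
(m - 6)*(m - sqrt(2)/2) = m^2 - 6*m - sqrt(2)*m/2 + 3*sqrt(2)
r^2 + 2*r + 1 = (r + 1)^2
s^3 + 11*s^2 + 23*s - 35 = (s - 1)*(s + 5)*(s + 7)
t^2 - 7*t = t*(t - 7)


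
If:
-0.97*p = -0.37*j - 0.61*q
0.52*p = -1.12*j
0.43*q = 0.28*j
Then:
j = 0.00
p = 0.00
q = 0.00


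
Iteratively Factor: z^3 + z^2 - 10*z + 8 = (z - 2)*(z^2 + 3*z - 4) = (z - 2)*(z + 4)*(z - 1)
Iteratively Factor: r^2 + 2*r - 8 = (r + 4)*(r - 2)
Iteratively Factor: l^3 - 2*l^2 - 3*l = (l - 3)*(l^2 + l) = l*(l - 3)*(l + 1)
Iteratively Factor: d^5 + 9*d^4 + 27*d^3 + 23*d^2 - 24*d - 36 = (d - 1)*(d^4 + 10*d^3 + 37*d^2 + 60*d + 36) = (d - 1)*(d + 2)*(d^3 + 8*d^2 + 21*d + 18) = (d - 1)*(d + 2)*(d + 3)*(d^2 + 5*d + 6) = (d - 1)*(d + 2)*(d + 3)^2*(d + 2)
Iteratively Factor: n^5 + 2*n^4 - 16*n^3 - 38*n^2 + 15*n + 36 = (n + 3)*(n^4 - n^3 - 13*n^2 + n + 12) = (n + 1)*(n + 3)*(n^3 - 2*n^2 - 11*n + 12) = (n - 1)*(n + 1)*(n + 3)*(n^2 - n - 12) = (n - 4)*(n - 1)*(n + 1)*(n + 3)*(n + 3)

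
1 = 1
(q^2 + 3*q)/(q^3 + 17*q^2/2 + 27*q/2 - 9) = 2*q/(2*q^2 + 11*q - 6)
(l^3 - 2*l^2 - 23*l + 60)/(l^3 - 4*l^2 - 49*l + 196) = (l^2 + 2*l - 15)/(l^2 - 49)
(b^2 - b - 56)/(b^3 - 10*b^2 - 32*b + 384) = (b + 7)/(b^2 - 2*b - 48)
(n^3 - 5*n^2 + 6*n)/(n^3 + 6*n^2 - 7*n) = (n^2 - 5*n + 6)/(n^2 + 6*n - 7)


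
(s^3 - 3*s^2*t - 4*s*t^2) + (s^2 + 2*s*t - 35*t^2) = s^3 - 3*s^2*t + s^2 - 4*s*t^2 + 2*s*t - 35*t^2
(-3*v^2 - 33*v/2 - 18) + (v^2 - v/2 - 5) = -2*v^2 - 17*v - 23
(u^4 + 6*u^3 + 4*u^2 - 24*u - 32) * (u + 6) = u^5 + 12*u^4 + 40*u^3 - 176*u - 192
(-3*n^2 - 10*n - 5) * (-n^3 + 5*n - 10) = 3*n^5 + 10*n^4 - 10*n^3 - 20*n^2 + 75*n + 50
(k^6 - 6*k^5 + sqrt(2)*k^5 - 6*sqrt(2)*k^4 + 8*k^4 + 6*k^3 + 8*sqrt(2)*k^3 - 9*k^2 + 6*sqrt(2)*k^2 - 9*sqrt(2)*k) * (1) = k^6 - 6*k^5 + sqrt(2)*k^5 - 6*sqrt(2)*k^4 + 8*k^4 + 6*k^3 + 8*sqrt(2)*k^3 - 9*k^2 + 6*sqrt(2)*k^2 - 9*sqrt(2)*k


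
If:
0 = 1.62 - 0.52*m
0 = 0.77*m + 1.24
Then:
No Solution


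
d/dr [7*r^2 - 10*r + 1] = 14*r - 10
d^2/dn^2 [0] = 0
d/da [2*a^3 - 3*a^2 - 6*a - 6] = 6*a^2 - 6*a - 6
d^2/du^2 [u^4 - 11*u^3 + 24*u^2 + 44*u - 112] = 12*u^2 - 66*u + 48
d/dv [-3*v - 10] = -3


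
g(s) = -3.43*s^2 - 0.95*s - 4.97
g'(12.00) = -83.27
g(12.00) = -510.29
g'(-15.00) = 101.95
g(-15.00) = -762.47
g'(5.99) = -42.04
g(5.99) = -133.73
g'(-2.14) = 13.73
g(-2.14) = -18.65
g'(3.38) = -24.14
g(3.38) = -47.37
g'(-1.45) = 9.00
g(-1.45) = -10.80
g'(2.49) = -18.03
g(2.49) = -28.60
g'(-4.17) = 27.66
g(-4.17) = -60.65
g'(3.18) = -22.76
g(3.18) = -42.68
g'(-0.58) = 3.03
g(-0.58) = -5.57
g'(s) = -6.86*s - 0.95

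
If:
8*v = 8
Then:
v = 1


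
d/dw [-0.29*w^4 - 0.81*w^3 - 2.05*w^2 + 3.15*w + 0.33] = -1.16*w^3 - 2.43*w^2 - 4.1*w + 3.15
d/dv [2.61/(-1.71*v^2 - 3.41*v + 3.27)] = (8.9262*v + 8.9001)/(1.71*v^2 + 3.41*v - 3.27)^2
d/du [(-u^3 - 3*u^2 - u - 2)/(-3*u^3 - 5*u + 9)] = (-9*u^4 + 4*u^3 - 30*u^2 - 54*u - 19)/(9*u^6 + 30*u^4 - 54*u^3 + 25*u^2 - 90*u + 81)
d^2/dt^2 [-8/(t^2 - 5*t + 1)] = 16*(t^2 - 5*t - (2*t - 5)^2 + 1)/(t^2 - 5*t + 1)^3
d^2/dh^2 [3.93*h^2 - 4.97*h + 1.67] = 7.86000000000000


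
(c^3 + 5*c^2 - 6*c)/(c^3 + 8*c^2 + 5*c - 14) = c*(c + 6)/(c^2 + 9*c + 14)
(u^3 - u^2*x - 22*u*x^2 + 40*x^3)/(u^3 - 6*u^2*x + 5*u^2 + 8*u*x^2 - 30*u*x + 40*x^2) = (u + 5*x)/(u + 5)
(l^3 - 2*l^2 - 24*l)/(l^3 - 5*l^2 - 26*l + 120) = l*(l + 4)/(l^2 + l - 20)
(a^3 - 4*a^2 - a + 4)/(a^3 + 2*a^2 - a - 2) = (a - 4)/(a + 2)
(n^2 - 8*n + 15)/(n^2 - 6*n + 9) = (n - 5)/(n - 3)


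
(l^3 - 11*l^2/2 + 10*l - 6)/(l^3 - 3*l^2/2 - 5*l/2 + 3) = (2*l^2 - 7*l + 6)/(2*l^2 + l - 3)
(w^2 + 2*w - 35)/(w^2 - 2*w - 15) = (w + 7)/(w + 3)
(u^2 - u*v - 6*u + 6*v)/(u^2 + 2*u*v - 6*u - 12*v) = (u - v)/(u + 2*v)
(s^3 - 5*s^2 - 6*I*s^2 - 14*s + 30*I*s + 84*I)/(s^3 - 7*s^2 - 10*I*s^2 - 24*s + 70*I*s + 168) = (s + 2)/(s - 4*I)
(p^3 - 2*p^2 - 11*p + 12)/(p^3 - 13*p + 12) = (p^2 - p - 12)/(p^2 + p - 12)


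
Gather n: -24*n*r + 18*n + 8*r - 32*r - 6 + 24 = n*(18 - 24*r) - 24*r + 18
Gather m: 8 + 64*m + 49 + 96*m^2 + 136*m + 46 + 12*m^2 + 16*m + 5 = 108*m^2 + 216*m + 108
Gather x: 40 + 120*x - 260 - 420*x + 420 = 200 - 300*x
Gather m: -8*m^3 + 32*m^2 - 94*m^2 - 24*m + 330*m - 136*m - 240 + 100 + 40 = -8*m^3 - 62*m^2 + 170*m - 100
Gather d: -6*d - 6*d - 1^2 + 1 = -12*d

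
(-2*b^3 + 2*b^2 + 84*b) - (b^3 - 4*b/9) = -3*b^3 + 2*b^2 + 760*b/9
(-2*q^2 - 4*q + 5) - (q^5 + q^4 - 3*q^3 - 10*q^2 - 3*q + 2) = -q^5 - q^4 + 3*q^3 + 8*q^2 - q + 3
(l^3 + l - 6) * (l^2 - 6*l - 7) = l^5 - 6*l^4 - 6*l^3 - 12*l^2 + 29*l + 42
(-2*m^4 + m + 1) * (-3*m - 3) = 6*m^5 + 6*m^4 - 3*m^2 - 6*m - 3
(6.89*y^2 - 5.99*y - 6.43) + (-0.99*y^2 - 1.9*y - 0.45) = 5.9*y^2 - 7.89*y - 6.88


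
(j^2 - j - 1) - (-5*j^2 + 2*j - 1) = 6*j^2 - 3*j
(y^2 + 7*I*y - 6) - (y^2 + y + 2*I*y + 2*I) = -y + 5*I*y - 6 - 2*I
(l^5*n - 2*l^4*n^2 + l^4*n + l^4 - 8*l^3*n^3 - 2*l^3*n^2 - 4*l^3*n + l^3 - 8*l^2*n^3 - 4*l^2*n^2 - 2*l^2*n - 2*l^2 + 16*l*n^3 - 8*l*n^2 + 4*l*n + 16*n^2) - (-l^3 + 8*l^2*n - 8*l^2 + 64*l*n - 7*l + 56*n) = l^5*n - 2*l^4*n^2 + l^4*n + l^4 - 8*l^3*n^3 - 2*l^3*n^2 - 4*l^3*n + 2*l^3 - 8*l^2*n^3 - 4*l^2*n^2 - 10*l^2*n + 6*l^2 + 16*l*n^3 - 8*l*n^2 - 60*l*n + 7*l + 16*n^2 - 56*n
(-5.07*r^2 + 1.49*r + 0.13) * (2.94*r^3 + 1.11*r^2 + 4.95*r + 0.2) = -14.9058*r^5 - 1.2471*r^4 - 23.0604*r^3 + 6.5058*r^2 + 0.9415*r + 0.026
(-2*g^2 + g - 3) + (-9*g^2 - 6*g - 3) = -11*g^2 - 5*g - 6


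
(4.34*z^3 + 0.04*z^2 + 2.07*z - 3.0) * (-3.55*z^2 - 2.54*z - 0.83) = -15.407*z^5 - 11.1656*z^4 - 11.0523*z^3 + 5.359*z^2 + 5.9019*z + 2.49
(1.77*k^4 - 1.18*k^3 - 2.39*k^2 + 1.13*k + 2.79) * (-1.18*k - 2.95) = -2.0886*k^5 - 3.8291*k^4 + 6.3012*k^3 + 5.7171*k^2 - 6.6257*k - 8.2305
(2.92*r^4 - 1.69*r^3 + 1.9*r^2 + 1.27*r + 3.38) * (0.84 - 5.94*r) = -17.3448*r^5 + 12.4914*r^4 - 12.7056*r^3 - 5.9478*r^2 - 19.0104*r + 2.8392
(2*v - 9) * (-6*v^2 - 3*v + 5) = -12*v^3 + 48*v^2 + 37*v - 45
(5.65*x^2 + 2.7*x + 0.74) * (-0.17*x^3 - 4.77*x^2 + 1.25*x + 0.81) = -0.9605*x^5 - 27.4095*x^4 - 5.9423*x^3 + 4.4217*x^2 + 3.112*x + 0.5994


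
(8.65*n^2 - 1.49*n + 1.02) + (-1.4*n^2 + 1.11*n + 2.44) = 7.25*n^2 - 0.38*n + 3.46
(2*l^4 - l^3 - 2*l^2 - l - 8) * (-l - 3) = -2*l^5 - 5*l^4 + 5*l^3 + 7*l^2 + 11*l + 24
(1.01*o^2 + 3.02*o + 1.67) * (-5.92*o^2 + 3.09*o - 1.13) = -5.9792*o^4 - 14.7575*o^3 - 1.6959*o^2 + 1.7477*o - 1.8871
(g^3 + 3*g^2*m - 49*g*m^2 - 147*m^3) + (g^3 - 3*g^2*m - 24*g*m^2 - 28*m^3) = 2*g^3 - 73*g*m^2 - 175*m^3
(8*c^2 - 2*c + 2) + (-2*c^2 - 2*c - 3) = 6*c^2 - 4*c - 1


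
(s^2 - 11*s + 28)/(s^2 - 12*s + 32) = (s - 7)/(s - 8)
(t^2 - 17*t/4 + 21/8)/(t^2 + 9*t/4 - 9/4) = (t - 7/2)/(t + 3)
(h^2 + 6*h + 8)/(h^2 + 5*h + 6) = (h + 4)/(h + 3)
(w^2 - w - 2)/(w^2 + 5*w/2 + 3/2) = 2*(w - 2)/(2*w + 3)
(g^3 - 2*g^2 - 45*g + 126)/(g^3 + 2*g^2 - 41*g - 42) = (g - 3)/(g + 1)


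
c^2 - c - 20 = (c - 5)*(c + 4)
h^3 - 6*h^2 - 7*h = h*(h - 7)*(h + 1)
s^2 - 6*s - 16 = (s - 8)*(s + 2)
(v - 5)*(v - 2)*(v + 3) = v^3 - 4*v^2 - 11*v + 30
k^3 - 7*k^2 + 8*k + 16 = (k - 4)^2*(k + 1)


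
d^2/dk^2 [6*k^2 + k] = 12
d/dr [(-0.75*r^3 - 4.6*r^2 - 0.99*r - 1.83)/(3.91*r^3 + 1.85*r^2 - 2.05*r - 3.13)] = (16.5985*r^4 + 10.8168*r^3 + 39.7699*r^2 + 35.567*r - 0.6528)/(15.2881*r^6 + 14.467*r^5 - 12.6085*r^4 - 32.0616*r^3 - 7.3785*r^2 + 12.833*r + 9.7969)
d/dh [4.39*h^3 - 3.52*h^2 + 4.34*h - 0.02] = 13.17*h^2 - 7.04*h + 4.34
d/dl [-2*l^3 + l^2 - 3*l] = -6*l^2 + 2*l - 3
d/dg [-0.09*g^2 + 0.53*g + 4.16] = 0.53 - 0.18*g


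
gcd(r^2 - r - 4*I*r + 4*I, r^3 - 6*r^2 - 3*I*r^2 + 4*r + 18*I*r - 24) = r - 4*I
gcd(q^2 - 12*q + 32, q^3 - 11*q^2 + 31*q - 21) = 1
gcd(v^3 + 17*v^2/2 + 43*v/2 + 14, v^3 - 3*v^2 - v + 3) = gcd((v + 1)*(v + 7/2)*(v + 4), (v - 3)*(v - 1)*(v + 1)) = v + 1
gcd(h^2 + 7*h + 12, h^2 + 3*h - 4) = h + 4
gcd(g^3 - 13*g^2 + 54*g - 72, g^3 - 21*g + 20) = g - 4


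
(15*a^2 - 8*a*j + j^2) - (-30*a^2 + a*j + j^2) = 45*a^2 - 9*a*j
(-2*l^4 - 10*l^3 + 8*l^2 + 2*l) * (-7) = 14*l^4 + 70*l^3 - 56*l^2 - 14*l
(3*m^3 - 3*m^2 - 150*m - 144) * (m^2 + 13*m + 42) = 3*m^5 + 36*m^4 - 63*m^3 - 2220*m^2 - 8172*m - 6048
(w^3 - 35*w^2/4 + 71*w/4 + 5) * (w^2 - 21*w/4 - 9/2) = w^5 - 14*w^4 + 947*w^3/16 - 781*w^2/16 - 849*w/8 - 45/2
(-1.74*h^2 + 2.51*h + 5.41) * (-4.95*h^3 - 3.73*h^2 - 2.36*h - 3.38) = 8.613*h^5 - 5.9343*h^4 - 32.0354*h^3 - 20.2217*h^2 - 21.2514*h - 18.2858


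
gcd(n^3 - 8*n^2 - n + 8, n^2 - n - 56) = n - 8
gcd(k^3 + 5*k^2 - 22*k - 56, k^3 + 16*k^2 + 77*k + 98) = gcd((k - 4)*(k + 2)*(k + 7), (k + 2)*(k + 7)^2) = k^2 + 9*k + 14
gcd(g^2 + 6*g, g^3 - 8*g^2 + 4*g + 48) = 1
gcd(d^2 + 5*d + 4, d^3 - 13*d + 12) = d + 4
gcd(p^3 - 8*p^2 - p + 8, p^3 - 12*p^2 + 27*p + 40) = p^2 - 7*p - 8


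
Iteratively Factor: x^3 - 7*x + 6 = (x - 2)*(x^2 + 2*x - 3) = (x - 2)*(x - 1)*(x + 3)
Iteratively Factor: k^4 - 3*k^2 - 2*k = (k + 1)*(k^3 - k^2 - 2*k) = k*(k + 1)*(k^2 - k - 2) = k*(k - 2)*(k + 1)*(k + 1)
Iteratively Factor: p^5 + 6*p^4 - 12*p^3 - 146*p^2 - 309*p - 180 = (p - 5)*(p^4 + 11*p^3 + 43*p^2 + 69*p + 36) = (p - 5)*(p + 1)*(p^3 + 10*p^2 + 33*p + 36) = (p - 5)*(p + 1)*(p + 3)*(p^2 + 7*p + 12) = (p - 5)*(p + 1)*(p + 3)^2*(p + 4)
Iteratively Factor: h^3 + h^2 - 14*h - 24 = (h + 2)*(h^2 - h - 12) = (h - 4)*(h + 2)*(h + 3)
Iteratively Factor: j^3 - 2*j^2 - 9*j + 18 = (j - 3)*(j^2 + j - 6) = (j - 3)*(j + 3)*(j - 2)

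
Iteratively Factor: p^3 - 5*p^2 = (p)*(p^2 - 5*p) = p^2*(p - 5)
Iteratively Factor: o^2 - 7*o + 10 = (o - 5)*(o - 2)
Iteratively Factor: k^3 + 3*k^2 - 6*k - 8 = (k + 1)*(k^2 + 2*k - 8) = (k - 2)*(k + 1)*(k + 4)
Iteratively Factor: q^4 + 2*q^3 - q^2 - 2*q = (q + 1)*(q^3 + q^2 - 2*q) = (q - 1)*(q + 1)*(q^2 + 2*q) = q*(q - 1)*(q + 1)*(q + 2)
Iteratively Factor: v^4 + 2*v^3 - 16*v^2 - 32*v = (v + 2)*(v^3 - 16*v) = (v - 4)*(v + 2)*(v^2 + 4*v) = (v - 4)*(v + 2)*(v + 4)*(v)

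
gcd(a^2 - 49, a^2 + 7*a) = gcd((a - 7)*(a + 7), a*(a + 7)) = a + 7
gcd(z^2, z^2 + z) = z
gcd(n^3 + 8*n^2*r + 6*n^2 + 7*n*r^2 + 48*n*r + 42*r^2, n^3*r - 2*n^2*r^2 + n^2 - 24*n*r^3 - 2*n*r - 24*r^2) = 1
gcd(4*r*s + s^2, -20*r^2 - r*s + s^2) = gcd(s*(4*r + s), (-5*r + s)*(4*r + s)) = 4*r + s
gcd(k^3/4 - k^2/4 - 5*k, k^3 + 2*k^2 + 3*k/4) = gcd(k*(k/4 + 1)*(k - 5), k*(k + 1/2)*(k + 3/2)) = k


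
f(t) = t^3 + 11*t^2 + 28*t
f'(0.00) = 28.00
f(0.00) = 0.00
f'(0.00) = 28.00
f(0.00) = 0.00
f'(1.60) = 70.88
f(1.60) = 77.06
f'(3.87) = 158.07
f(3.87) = 331.07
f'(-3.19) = -11.65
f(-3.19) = -9.84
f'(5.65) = 248.07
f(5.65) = 689.71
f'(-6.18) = 6.62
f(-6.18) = 11.05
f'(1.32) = 62.27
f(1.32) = 58.43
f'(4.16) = 171.44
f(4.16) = 378.83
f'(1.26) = 60.48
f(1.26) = 54.74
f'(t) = 3*t^2 + 22*t + 28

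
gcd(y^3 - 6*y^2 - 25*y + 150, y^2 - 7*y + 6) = y - 6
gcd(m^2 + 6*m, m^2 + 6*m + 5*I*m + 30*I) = m + 6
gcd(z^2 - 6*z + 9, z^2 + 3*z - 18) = z - 3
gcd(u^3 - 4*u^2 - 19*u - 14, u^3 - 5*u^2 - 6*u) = u + 1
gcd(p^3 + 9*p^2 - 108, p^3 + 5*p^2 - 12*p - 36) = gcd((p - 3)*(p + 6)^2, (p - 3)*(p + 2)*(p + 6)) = p^2 + 3*p - 18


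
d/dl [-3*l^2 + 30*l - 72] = 30 - 6*l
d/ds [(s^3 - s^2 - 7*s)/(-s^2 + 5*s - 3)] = (-s^4 + 10*s^3 - 21*s^2 + 6*s + 21)/(s^4 - 10*s^3 + 31*s^2 - 30*s + 9)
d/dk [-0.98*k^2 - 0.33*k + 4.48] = -1.96*k - 0.33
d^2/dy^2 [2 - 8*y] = 0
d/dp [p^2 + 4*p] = 2*p + 4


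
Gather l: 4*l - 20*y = 4*l - 20*y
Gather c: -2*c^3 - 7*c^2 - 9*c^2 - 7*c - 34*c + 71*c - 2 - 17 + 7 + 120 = -2*c^3 - 16*c^2 + 30*c + 108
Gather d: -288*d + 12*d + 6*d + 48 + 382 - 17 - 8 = 405 - 270*d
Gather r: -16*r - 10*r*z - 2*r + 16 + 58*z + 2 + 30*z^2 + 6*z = r*(-10*z - 18) + 30*z^2 + 64*z + 18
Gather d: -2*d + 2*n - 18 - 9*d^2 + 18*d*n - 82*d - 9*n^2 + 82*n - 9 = -9*d^2 + d*(18*n - 84) - 9*n^2 + 84*n - 27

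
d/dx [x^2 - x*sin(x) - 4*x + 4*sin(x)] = -x*cos(x) + 2*x - sin(x) + 4*cos(x) - 4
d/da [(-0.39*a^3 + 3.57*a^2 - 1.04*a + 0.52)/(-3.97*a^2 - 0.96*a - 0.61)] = (1.5483*a^4 + 0.748799999999999*a^3 - 6.8423*a^2 - 0.226599999999999*a + 1.1336)/(15.7609*a^4 + 7.6224*a^3 + 5.765*a^2 + 1.1712*a + 0.3721)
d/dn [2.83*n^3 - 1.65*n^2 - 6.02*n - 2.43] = 8.49*n^2 - 3.3*n - 6.02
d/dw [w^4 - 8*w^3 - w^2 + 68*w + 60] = 4*w^3 - 24*w^2 - 2*w + 68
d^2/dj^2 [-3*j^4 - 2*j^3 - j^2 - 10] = -36*j^2 - 12*j - 2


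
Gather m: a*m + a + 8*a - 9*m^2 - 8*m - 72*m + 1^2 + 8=9*a - 9*m^2 + m*(a - 80) + 9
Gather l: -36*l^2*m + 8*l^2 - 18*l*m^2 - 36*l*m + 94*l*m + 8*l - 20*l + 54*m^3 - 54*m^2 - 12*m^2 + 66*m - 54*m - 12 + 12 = l^2*(8 - 36*m) + l*(-18*m^2 + 58*m - 12) + 54*m^3 - 66*m^2 + 12*m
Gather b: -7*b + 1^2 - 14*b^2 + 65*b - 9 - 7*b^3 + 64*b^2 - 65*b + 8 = -7*b^3 + 50*b^2 - 7*b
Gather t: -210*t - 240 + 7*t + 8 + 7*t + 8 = -196*t - 224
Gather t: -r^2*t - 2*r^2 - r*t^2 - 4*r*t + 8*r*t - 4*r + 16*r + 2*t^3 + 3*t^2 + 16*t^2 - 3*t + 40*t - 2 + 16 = -2*r^2 + 12*r + 2*t^3 + t^2*(19 - r) + t*(-r^2 + 4*r + 37) + 14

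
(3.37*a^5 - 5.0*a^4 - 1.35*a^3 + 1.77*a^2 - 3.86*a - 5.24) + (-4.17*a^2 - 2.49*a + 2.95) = 3.37*a^5 - 5.0*a^4 - 1.35*a^3 - 2.4*a^2 - 6.35*a - 2.29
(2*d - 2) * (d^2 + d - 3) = 2*d^3 - 8*d + 6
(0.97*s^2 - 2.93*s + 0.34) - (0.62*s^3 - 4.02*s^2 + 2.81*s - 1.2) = -0.62*s^3 + 4.99*s^2 - 5.74*s + 1.54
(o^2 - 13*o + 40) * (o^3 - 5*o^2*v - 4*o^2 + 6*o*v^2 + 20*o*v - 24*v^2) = o^5 - 5*o^4*v - 17*o^4 + 6*o^3*v^2 + 85*o^3*v + 92*o^3 - 102*o^2*v^2 - 460*o^2*v - 160*o^2 + 552*o*v^2 + 800*o*v - 960*v^2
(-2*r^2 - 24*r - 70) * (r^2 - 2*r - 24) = -2*r^4 - 20*r^3 + 26*r^2 + 716*r + 1680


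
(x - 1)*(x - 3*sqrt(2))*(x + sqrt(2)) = x^3 - 2*sqrt(2)*x^2 - x^2 - 6*x + 2*sqrt(2)*x + 6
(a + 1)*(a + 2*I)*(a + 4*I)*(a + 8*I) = a^4 + a^3 + 14*I*a^3 - 56*a^2 + 14*I*a^2 - 56*a - 64*I*a - 64*I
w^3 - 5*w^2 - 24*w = w*(w - 8)*(w + 3)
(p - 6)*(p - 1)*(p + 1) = p^3 - 6*p^2 - p + 6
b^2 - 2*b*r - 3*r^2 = (b - 3*r)*(b + r)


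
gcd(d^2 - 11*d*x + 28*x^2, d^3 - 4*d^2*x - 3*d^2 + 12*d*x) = -d + 4*x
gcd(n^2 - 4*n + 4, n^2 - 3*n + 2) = n - 2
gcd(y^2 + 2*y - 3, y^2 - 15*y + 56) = 1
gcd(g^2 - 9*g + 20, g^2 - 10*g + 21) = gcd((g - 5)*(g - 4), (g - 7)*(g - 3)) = 1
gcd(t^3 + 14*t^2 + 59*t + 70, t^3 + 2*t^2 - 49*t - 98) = t^2 + 9*t + 14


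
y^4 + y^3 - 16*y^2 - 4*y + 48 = (y - 3)*(y - 2)*(y + 2)*(y + 4)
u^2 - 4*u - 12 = (u - 6)*(u + 2)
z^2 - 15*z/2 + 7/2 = (z - 7)*(z - 1/2)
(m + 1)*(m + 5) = m^2 + 6*m + 5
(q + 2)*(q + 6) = q^2 + 8*q + 12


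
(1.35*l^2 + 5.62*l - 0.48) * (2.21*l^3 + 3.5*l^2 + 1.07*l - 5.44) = 2.9835*l^5 + 17.1452*l^4 + 20.0537*l^3 - 3.0106*l^2 - 31.0864*l + 2.6112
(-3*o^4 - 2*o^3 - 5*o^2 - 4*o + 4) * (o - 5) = -3*o^5 + 13*o^4 + 5*o^3 + 21*o^2 + 24*o - 20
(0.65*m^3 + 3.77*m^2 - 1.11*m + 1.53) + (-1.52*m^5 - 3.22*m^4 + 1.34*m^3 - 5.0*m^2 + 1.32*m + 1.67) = -1.52*m^5 - 3.22*m^4 + 1.99*m^3 - 1.23*m^2 + 0.21*m + 3.2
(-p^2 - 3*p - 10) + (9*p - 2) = -p^2 + 6*p - 12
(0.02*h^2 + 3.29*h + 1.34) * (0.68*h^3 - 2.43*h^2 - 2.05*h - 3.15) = 0.0136*h^5 + 2.1886*h^4 - 7.1245*h^3 - 10.0637*h^2 - 13.1105*h - 4.221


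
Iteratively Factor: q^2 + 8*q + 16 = (q + 4)*(q + 4)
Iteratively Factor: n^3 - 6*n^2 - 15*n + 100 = (n + 4)*(n^2 - 10*n + 25) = (n - 5)*(n + 4)*(n - 5)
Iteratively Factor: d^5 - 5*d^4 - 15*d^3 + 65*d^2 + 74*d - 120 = (d + 2)*(d^4 - 7*d^3 - d^2 + 67*d - 60) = (d - 1)*(d + 2)*(d^3 - 6*d^2 - 7*d + 60) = (d - 5)*(d - 1)*(d + 2)*(d^2 - d - 12) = (d - 5)*(d - 1)*(d + 2)*(d + 3)*(d - 4)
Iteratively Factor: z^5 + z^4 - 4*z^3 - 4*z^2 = (z)*(z^4 + z^3 - 4*z^2 - 4*z) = z*(z - 2)*(z^3 + 3*z^2 + 2*z) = z^2*(z - 2)*(z^2 + 3*z + 2) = z^2*(z - 2)*(z + 2)*(z + 1)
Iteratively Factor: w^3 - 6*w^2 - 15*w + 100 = (w + 4)*(w^2 - 10*w + 25) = (w - 5)*(w + 4)*(w - 5)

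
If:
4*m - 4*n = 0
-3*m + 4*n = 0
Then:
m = 0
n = 0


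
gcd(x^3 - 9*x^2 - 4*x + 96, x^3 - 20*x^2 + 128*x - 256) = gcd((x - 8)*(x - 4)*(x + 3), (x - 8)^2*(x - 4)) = x^2 - 12*x + 32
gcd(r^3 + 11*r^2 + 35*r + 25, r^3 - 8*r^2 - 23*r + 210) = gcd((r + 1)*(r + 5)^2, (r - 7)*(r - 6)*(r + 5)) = r + 5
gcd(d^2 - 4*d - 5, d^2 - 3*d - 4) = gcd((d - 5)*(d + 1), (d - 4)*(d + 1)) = d + 1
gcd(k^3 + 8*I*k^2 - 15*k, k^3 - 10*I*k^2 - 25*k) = k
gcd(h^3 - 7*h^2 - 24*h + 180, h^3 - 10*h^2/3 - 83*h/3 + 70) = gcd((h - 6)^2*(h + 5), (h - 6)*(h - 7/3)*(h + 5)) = h^2 - h - 30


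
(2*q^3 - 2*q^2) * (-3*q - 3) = -6*q^4 + 6*q^2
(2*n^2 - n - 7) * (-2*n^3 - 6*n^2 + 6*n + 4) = -4*n^5 - 10*n^4 + 32*n^3 + 44*n^2 - 46*n - 28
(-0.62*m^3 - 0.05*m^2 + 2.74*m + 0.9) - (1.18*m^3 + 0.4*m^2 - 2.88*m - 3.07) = -1.8*m^3 - 0.45*m^2 + 5.62*m + 3.97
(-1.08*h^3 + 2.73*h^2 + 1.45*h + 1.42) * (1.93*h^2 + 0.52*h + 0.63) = -2.0844*h^5 + 4.7073*h^4 + 3.5377*h^3 + 5.2145*h^2 + 1.6519*h + 0.8946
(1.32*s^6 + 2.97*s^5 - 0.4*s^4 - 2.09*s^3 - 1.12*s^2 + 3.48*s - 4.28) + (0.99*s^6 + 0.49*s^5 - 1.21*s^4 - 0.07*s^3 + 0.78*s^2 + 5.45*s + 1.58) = 2.31*s^6 + 3.46*s^5 - 1.61*s^4 - 2.16*s^3 - 0.34*s^2 + 8.93*s - 2.7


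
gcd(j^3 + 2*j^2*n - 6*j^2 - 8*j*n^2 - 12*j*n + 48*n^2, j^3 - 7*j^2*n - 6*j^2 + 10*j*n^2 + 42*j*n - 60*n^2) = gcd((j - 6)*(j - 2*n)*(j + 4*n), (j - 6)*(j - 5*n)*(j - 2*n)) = j^2 - 2*j*n - 6*j + 12*n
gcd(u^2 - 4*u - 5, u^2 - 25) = u - 5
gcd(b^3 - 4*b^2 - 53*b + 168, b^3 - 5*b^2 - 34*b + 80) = b - 8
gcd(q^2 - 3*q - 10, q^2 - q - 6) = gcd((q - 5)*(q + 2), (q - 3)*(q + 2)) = q + 2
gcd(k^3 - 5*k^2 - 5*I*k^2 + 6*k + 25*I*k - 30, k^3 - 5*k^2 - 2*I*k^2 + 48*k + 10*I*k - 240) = k - 5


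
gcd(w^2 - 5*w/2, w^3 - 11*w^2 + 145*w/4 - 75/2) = w - 5/2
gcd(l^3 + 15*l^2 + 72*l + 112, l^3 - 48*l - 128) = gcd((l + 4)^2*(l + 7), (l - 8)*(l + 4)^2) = l^2 + 8*l + 16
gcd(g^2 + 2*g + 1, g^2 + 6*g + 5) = g + 1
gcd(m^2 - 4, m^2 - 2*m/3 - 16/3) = m + 2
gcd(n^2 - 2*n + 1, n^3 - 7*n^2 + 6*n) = n - 1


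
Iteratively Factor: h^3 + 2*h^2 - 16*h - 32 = (h + 2)*(h^2 - 16) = (h - 4)*(h + 2)*(h + 4)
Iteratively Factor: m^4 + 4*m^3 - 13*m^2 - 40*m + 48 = (m - 3)*(m^3 + 7*m^2 + 8*m - 16) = (m - 3)*(m + 4)*(m^2 + 3*m - 4) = (m - 3)*(m - 1)*(m + 4)*(m + 4)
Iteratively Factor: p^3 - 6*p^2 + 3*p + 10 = (p - 2)*(p^2 - 4*p - 5) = (p - 5)*(p - 2)*(p + 1)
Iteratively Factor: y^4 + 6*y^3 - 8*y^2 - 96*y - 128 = (y + 2)*(y^3 + 4*y^2 - 16*y - 64) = (y - 4)*(y + 2)*(y^2 + 8*y + 16) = (y - 4)*(y + 2)*(y + 4)*(y + 4)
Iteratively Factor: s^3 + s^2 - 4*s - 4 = (s + 1)*(s^2 - 4) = (s - 2)*(s + 1)*(s + 2)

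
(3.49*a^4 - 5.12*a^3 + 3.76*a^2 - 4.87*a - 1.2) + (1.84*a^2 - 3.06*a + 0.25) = 3.49*a^4 - 5.12*a^3 + 5.6*a^2 - 7.93*a - 0.95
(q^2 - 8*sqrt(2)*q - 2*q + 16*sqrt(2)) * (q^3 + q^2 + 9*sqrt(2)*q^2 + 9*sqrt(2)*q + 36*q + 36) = q^5 - q^4 + sqrt(2)*q^4 - 110*q^3 - sqrt(2)*q^3 - 290*sqrt(2)*q^2 + 108*q^2 + 216*q + 288*sqrt(2)*q + 576*sqrt(2)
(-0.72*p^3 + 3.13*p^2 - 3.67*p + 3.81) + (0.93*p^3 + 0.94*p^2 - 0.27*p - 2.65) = 0.21*p^3 + 4.07*p^2 - 3.94*p + 1.16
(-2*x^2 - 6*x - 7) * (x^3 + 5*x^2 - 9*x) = -2*x^5 - 16*x^4 - 19*x^3 + 19*x^2 + 63*x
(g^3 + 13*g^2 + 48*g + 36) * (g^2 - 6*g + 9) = g^5 + 7*g^4 - 21*g^3 - 135*g^2 + 216*g + 324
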